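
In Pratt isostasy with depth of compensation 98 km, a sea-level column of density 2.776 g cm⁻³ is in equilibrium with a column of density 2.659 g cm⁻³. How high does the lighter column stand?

4.31 km

ρ_ref D = ρ (D + h) → h = D (ρ_ref − ρ)/ρ.
h = 98 km × (2.776 − 2.659)/2.659 = 4.31 km.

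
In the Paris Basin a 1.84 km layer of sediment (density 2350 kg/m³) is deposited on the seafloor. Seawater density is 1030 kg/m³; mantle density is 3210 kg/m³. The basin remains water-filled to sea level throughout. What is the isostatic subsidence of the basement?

1.11 km

Submarine loading: the sediment displaces seawater, and the subsidence is in turn flooded, so s (ρ_m − ρ_w) = t (ρ_sed − ρ_w).
s = 1.84 km × (2350 − 1030) / (3210 − 1030) = 1.11 km.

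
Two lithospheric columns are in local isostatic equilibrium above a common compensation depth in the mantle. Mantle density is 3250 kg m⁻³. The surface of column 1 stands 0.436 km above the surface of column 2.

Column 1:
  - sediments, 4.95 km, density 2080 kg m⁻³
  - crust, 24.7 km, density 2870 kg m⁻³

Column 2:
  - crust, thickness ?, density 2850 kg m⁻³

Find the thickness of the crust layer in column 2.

Take the compensation level at the base of the deeper column (depth z_c below the surface of column 1) and equate Σ ρ_i t_i down to z_c; mantle fills any gap and the z_c terms cancel.
Column 1: 4.95×2080 + 24.7×2870 + (z_c − 29.65)×3250
Column 2: 0.436×0 + x×2850 + (z_c − 0.436 − 0 − x)×3250
The z_c×3250 term appears on both sides and cancels. Collect the known terms of each column as K = Σ(ρt)_known − 3250 × (depth of known layers): K_1 = 81185 − 3250×29.65 = −15177.5; K_2 = 0 − 3250×(0.436 + 0) = −1417.
Balance: K_1 = K_2 − x×(3250 − 2850), so x = (K_2 − K_1)/(3250 − 2850) = 13760.5/400 = 34.4 km.

34.4 km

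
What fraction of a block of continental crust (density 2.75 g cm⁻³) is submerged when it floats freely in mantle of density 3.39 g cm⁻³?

Submerged fraction = ρ_obj/ρ_fluid = 2.75/3.39 = 0.811.

0.811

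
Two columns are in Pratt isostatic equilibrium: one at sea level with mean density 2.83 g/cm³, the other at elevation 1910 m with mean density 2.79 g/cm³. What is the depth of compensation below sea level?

ρ_ref D = ρ (D + h) → D (ρ_ref − ρ) = ρ h.
D = ρ h/(ρ_ref − ρ) = 2.79 × 1910 m/(2.83 − 2.79) = 133000 m.

133000 m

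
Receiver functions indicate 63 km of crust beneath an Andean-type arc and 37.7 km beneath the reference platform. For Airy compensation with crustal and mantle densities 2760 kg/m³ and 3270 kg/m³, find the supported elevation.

3.95 km

Excess crust Δ = 63 km − 37.7 km = 25.3 km, split between elevation h and root r with h + r = Δ.
Airy balance ρ_c h = (ρ_m − ρ_c) r gives r = h ρ_c/(ρ_m − ρ_c), so h (1 + ρ_c/(ρ_m − ρ_c)) = Δ, i.e. h = Δ (ρ_m − ρ_c)/ρ_m.
h = 25.3 km × 510/3270 = 3.95 km.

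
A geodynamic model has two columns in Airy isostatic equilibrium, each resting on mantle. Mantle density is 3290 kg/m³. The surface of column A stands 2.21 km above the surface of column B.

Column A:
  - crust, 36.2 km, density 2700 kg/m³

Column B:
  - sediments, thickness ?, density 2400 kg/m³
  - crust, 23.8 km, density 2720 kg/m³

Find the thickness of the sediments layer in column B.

0.586 km

Take the compensation level at the base of the deeper column (depth z_c below the surface of column A) and equate Σ ρ_i t_i down to z_c; mantle fills any gap and the z_c terms cancel.
Column A: 36.2×2700 + (z_c − 36.2)×3290
Column B: 2.21×0 + x×2400 + 23.8×2720 + (z_c − 2.21 − 23.8 − x)×3290
The z_c×3290 term appears on both sides and cancels. Collect the known terms of each column as K = Σ(ρt)_known − 3290 × (depth of known layers): K_A = 97740 − 3290×36.2 = −21358; K_B = 64736 − 3290×(2.21 + 23.8) = −20836.9.
Balance: K_A = K_B − x×(3290 − 2400), so x = (K_B − K_A)/(3290 − 2400) = 521.1/890 = 0.586 km.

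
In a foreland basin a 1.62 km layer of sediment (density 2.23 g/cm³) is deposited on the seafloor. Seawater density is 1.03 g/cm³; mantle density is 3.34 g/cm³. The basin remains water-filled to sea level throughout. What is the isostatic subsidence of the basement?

0.842 km

Submarine loading: the sediment displaces seawater, and the subsidence is in turn flooded, so s (ρ_m − ρ_w) = t (ρ_sed − ρ_w).
s = 1.62 km × (2.23 − 1.03) / (3.34 − 1.03) = 0.842 km.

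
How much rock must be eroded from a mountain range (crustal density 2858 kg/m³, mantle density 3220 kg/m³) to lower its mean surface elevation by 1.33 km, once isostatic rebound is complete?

11.8 km

Net drop Δ = e − u = e − e ρ_c/ρ_m = e (ρ_m − ρ_c)/ρ_m.
e = Δ ρ_m/(ρ_m − ρ_c) = 1.33 km × 3220/362 = 11.8 km.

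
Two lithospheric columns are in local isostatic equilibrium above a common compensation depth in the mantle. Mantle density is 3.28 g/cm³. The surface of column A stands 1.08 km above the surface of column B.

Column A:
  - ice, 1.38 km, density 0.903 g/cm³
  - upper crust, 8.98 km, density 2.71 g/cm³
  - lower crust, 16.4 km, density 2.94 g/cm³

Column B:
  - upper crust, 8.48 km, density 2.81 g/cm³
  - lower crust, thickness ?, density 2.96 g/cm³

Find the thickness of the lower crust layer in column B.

20.1 km

Take the compensation level at the base of the deeper column (depth z_c below the surface of column A) and equate Σ ρ_i t_i down to z_c; mantle fills any gap and the z_c terms cancel.
Column A: 1.38×0.903 + 8.98×2.71 + 16.4×2.94 + (z_c − 26.76)×3.28
Column B: 1.08×0 + 8.48×2.81 + x×2.96 + (z_c − 1.08 − 8.48 − x)×3.28
The z_c×3.28 term appears on both sides and cancels. Collect the known terms of each column as K = Σ(ρt)_known − 3.28 × (depth of known layers): K_A = 73.79794 − 3.28×26.76 = −13.97486; K_B = 23.8288 − 3.28×(1.08 + 8.48) = −7.528.
Balance: K_A = K_B − x×(3.28 − 2.96), so x = (K_B − K_A)/(3.28 − 2.96) = 6.44686/0.32 = 20.1 km.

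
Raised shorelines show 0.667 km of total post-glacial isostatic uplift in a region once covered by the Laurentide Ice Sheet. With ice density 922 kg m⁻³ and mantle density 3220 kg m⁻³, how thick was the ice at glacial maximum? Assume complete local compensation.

u = t ρ_ice/ρ_m → t = u ρ_m/ρ_ice = 0.667 km × 3220/922 = 2.33 km.

2.33 km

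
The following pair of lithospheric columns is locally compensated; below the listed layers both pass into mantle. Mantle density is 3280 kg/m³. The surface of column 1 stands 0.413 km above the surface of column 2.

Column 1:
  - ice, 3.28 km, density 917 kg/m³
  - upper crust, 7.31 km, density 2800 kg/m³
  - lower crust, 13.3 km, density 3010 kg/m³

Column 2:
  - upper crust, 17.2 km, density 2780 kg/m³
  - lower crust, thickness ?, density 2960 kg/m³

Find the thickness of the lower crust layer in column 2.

15.3 km

Take the compensation level at the base of the deeper column (depth z_c below the surface of column 1) and equate Σ ρ_i t_i down to z_c; mantle fills any gap and the z_c terms cancel.
Column 1: 3.28×917 + 7.31×2800 + 13.3×3010 + (z_c − 23.89)×3280
Column 2: 0.413×0 + 17.2×2780 + x×2960 + (z_c − 0.413 − 17.2 − x)×3280
The z_c×3280 term appears on both sides and cancels. Collect the known terms of each column as K = Σ(ρt)_known − 3280 × (depth of known layers): K_1 = 63508.76 − 3280×23.89 = −14850.44; K_2 = 47816 − 3280×(0.413 + 17.2) = −9954.64.
Balance: K_1 = K_2 − x×(3280 − 2960), so x = (K_2 − K_1)/(3280 − 2960) = 4895.8/320 = 15.3 km.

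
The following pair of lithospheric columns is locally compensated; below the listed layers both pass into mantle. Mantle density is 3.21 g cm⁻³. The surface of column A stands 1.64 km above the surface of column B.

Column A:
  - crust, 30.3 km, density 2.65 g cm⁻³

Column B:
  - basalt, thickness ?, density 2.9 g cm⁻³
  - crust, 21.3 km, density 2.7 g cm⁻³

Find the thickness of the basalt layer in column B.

Take the compensation level at the base of the deeper column (depth z_c below the surface of column A) and equate Σ ρ_i t_i down to z_c; mantle fills any gap and the z_c terms cancel.
Column A: 30.3×2.65 + (z_c − 30.3)×3.21
Column B: 1.64×0 + x×2.9 + 21.3×2.7 + (z_c − 1.64 − 21.3 − x)×3.21
The z_c×3.21 term appears on both sides and cancels. Collect the known terms of each column as K = Σ(ρt)_known − 3.21 × (depth of known layers): K_A = 80.295 − 3.21×30.3 = −16.968; K_B = 57.51 − 3.21×(1.64 + 21.3) = −16.1274.
Balance: K_A = K_B − x×(3.21 − 2.9), so x = (K_B − K_A)/(3.21 − 2.9) = 0.8406/0.31 = 2.71 km.

2.71 km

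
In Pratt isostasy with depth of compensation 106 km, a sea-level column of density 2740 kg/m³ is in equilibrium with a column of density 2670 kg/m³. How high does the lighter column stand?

2.78 km

ρ_ref D = ρ (D + h) → h = D (ρ_ref − ρ)/ρ.
h = 106 km × (2740 − 2670)/2670 = 2.78 km.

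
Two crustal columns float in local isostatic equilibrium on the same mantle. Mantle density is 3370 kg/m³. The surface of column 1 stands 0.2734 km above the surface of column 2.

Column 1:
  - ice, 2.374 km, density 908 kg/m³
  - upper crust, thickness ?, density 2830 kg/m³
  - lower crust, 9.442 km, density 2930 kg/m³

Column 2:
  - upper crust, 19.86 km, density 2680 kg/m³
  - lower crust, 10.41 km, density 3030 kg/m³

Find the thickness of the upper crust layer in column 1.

Take the compensation level at the base of the deeper column (depth z_c below the surface of column 1) and equate Σ ρ_i t_i down to z_c; mantle fills any gap and the z_c terms cancel.
Column 1: 2.374×908 + x×2830 + 9.442×2930 + (z_c − 11.816 − x)×3370
Column 2: 0.2734×0 + 19.86×2680 + 10.41×3030 + (z_c − 0.2734 − 30.27)×3370
The z_c×3370 term appears on both sides and cancels. Collect the known terms of each column as K = Σ(ρt)_known − 3370 × (depth of known layers): K_1 = 29820.652 − 3370×11.816 = −9999.268; K_2 = 84767.1 − 3370×(0.2734 + 30.27) = −18164.158.
Balance: K_1 − x×(3370 − 2830) = K_2, so x = (K_1 − K_2)/(3370 − 2830) = 8164.89/540 = 15.1 km.

15.1 km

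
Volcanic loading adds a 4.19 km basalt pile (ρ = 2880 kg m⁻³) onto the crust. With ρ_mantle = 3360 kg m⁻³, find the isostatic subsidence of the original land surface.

Subaerial loading: s = t ρ_load / ρ_m.
s = 4.19 km × 2880/3360 = 3.59 km.

3.59 km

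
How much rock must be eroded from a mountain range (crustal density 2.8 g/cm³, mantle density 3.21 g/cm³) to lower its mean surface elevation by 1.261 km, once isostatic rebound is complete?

9.87 km

Net drop Δ = e − u = e − e ρ_c/ρ_m = e (ρ_m − ρ_c)/ρ_m.
e = Δ ρ_m/(ρ_m − ρ_c) = 1.261 km × 3.21/0.41 = 9.87 km.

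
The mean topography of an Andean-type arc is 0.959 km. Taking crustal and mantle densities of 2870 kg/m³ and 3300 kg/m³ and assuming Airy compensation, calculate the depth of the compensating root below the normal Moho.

6.4 km

Equating mass per unit area of the two columns: the weight of the topography is balanced by the buoyancy of the root, ρ_c h = (ρ_m − ρ_c) r.
r = h · ρ_c / (ρ_m − ρ_c) = 0.959 km × 2870 / (3300 − 2870) = 6.4 km.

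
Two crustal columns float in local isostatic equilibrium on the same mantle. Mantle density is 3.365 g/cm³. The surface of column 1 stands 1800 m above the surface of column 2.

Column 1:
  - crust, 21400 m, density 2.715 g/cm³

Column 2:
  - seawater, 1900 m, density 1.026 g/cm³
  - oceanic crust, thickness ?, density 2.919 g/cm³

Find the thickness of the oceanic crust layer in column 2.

7640 m

Take the compensation level at the base of the deeper column (depth z_c below the surface of column 1) and equate Σ ρ_i t_i down to z_c; mantle fills any gap and the z_c terms cancel.
Column 1: 21400×2.715 + (z_c − 21400)×3.365
Column 2: 1800×0 + 1900×1.026 + x×2.919 + (z_c − 1800 − 1900 − x)×3.365
The z_c×3.365 term appears on both sides and cancels. Collect the known terms of each column as K = Σ(ρt)_known − 3.365 × (depth of known layers): K_1 = 58101 − 3.365×21400 = −13910; K_2 = 1949.4 − 3.365×(1800 + 1900) = −10501.1.
Balance: K_1 = K_2 − x×(3.365 − 2.919), so x = (K_2 − K_1)/(3.365 − 2.919) = 3408.9/0.446 = 7640 m.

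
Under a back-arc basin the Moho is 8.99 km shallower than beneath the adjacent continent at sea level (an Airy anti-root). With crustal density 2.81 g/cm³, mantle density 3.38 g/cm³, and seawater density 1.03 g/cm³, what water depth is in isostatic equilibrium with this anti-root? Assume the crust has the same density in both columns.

Replacing a thickness d of crust by seawater at the top must be balanced by replacing crust with mantle at the base: d (ρ_c − ρ_w) = a (ρ_m − ρ_c).
d = a (ρ_m − ρ_c)/(ρ_c − ρ_w) = 8.99 km × 0.57/1.78 = 2.88 km.

2.88 km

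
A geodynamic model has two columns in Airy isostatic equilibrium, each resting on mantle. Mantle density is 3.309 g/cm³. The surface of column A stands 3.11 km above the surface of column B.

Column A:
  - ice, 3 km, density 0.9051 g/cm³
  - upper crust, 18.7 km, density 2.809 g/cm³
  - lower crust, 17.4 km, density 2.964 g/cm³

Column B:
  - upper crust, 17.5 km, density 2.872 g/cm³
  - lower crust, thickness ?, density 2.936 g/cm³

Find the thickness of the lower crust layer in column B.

12.4 km

Take the compensation level at the base of the deeper column (depth z_c below the surface of column A) and equate Σ ρ_i t_i down to z_c; mantle fills any gap and the z_c terms cancel.
Column A: 3×0.9051 + 18.7×2.809 + 17.4×2.964 + (z_c − 39.1)×3.309
Column B: 3.11×0 + 17.5×2.872 + x×2.936 + (z_c − 3.11 − 17.5 − x)×3.309
The z_c×3.309 term appears on both sides and cancels. Collect the known terms of each column as K = Σ(ρt)_known − 3.309 × (depth of known layers): K_A = 106.8172 − 3.309×39.1 = −22.5647; K_B = 50.26 − 3.309×(3.11 + 17.5) = −17.93849.
Balance: K_A = K_B − x×(3.309 − 2.936), so x = (K_B − K_A)/(3.309 − 2.936) = 4.62621/0.373 = 12.4 km.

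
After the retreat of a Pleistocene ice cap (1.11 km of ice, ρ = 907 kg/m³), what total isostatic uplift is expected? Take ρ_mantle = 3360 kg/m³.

Removing the load lets mantle flow back in; uplift u satisfies ρ_ice t = ρ_m u.
u = t ρ_ice/ρ_m = 1.11 km × 907/3360 = 0.3 km.

0.3 km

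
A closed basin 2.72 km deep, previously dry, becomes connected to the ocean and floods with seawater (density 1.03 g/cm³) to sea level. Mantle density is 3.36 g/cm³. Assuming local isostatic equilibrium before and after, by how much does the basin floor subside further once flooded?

After flooding the water column is d + s deep. Its weight must equal the weight of mantle displaced by the extra subsidence s: (d + s) ρ_w = s ρ_m.
s = d ρ_w / (ρ_m − ρ_w) = 2.72 km × 1.03/(3.36 − 1.03) = 1.2 km.

1.2 km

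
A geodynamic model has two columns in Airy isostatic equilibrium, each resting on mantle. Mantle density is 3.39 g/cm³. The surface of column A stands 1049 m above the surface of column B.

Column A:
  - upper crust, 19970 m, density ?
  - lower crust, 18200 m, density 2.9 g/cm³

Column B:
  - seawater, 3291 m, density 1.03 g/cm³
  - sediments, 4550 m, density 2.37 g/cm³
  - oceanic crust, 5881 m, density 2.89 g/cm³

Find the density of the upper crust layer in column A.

2.89 g/cm³

Take the compensation level at the base of the deeper column (depth z_c below the surface of column A) and equate Σ ρ_i t_i down to z_c; mantle fills any gap and the z_c terms cancel.
Column A: 19970×ρ + 18200×2.9 + (z_c − 38170)×3.39
Column B: 1049×0 + 3291×1.03 + 4550×2.37 + 5881×2.89 + (z_c − 1049 − 13722)×3.39
The z_c×3.39 term appears on both sides and cancels. Collect the known terms of each column as K = Σ(ρt)_known − 3.39 × (depth of known layers): K_A = 52780 − 3.39×38170 = −76616.3; K_B = 31169.32 − 3.39×(1049 + 13722) = −18904.37.
Balance: K_A + 19970×ρ = K_B, so ρ = (K_B − K_A)/19970 = 57711.9/19970 = 2.89 g/cm³.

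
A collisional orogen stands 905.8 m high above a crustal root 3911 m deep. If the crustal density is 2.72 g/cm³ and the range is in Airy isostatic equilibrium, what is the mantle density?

Airy balance: ρ_c h = (ρ_m − ρ_c) r → ρ_m = ρ_c (1 + h/r).
ρ_m = 2.72 × (1 + 905.8 m/3911 m) = 3.35 g/cm³.

3.35 g/cm³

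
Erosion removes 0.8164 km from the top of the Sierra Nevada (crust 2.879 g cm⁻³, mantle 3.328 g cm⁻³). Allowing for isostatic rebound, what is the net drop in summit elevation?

Rebound u = e ρ_c/ρ_m = 0.8164 km × 2.879/3.328 = 0.7063 km.
Net surface drop = e − u = 0.8164 km − 0.7063 km = e (ρ_m − ρ_c)/ρ_m = 0.11 km.

0.11 km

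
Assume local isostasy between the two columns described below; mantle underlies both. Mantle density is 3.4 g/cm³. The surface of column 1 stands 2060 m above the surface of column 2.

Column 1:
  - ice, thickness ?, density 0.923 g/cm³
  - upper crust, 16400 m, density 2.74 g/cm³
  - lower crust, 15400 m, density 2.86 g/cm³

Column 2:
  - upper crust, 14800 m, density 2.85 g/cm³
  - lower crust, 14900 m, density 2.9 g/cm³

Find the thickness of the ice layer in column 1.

1390 m

Take the compensation level at the base of the deeper column (depth z_c below the surface of column 1) and equate Σ ρ_i t_i down to z_c; mantle fills any gap and the z_c terms cancel.
Column 1: x×0.923 + 16400×2.74 + 15400×2.86 + (z_c − 31800 − x)×3.4
Column 2: 2060×0 + 14800×2.85 + 14900×2.9 + (z_c − 2060 − 29700)×3.4
The z_c×3.4 term appears on both sides and cancels. Collect the known terms of each column as K = Σ(ρt)_known − 3.4 × (depth of known layers): K_1 = 88980 − 3.4×31800 = −19140; K_2 = 85390 − 3.4×(2060 + 29700) = −22594.
Balance: K_1 − x×(3.4 − 0.923) = K_2, so x = (K_1 − K_2)/(3.4 − 0.923) = 3454/2.477 = 1390 m.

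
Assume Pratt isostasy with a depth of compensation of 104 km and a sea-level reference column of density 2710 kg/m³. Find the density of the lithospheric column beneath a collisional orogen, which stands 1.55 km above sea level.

Pratt balance: ρ_ref D = ρ (D + h).
ρ = ρ_ref D/(D + h) = 2710 × 104 km/(104 km + 1.55 km) = 2670 kg/m³.

2670 kg/m³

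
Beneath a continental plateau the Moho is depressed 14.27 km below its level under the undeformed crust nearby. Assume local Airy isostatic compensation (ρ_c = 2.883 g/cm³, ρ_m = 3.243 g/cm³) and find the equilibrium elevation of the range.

1.78 km

By Archimedes' principle applied to the lithosphere: ρ_c h = (ρ_m − ρ_c) r.
h = r (ρ_m − ρ_c) / ρ_c = 14.27 km × (3.243 − 2.883) / 2.883 = 1.78 km.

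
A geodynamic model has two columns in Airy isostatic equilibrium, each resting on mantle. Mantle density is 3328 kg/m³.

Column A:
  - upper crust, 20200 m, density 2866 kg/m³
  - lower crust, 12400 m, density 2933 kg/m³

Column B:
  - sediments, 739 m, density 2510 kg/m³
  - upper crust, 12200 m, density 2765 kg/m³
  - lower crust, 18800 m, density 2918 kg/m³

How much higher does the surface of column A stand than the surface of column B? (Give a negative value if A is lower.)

For any compensation level in the mantle, the mantle terms cancel and isostasy reduces to e = (Σt_A − Σt_B) − (Σ(ρt)_A − Σ(ρt)_B) / ρ_m.
Σt_A = 32600 m; Σt_B = 31739 m; Σ(ρt)_A = 94262400; Σ(ρt)_B = 90446290 (in m·kg/m³).
e = (32600 − 31739) − (94262400 − 90446290) / 3328 = −286 m.

−286 m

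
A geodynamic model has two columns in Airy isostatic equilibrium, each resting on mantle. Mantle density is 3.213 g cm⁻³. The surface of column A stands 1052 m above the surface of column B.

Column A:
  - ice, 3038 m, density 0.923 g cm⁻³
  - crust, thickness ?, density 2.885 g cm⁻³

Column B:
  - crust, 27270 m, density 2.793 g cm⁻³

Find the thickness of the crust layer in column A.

Take the compensation level at the base of the deeper column (depth z_c below the surface of column A) and equate Σ ρ_i t_i down to z_c; mantle fills any gap and the z_c terms cancel.
Column A: 3038×0.923 + x×2.885 + (z_c − 3038 − x)×3.213
Column B: 1052×0 + 27270×2.793 + (z_c − 1052 − 27270)×3.213
The z_c×3.213 term appears on both sides and cancels. Collect the known terms of each column as K = Σ(ρt)_known − 3.213 × (depth of known layers): K_A = 2804.074 − 3.213×3038 = −6957.02; K_B = 76165.11 − 3.213×(1052 + 27270) = −14833.476.
Balance: K_A − x×(3.213 − 2.885) = K_B, so x = (K_A − K_B)/(3.213 − 2.885) = 7876.46/0.328 = 24000 m.

24000 m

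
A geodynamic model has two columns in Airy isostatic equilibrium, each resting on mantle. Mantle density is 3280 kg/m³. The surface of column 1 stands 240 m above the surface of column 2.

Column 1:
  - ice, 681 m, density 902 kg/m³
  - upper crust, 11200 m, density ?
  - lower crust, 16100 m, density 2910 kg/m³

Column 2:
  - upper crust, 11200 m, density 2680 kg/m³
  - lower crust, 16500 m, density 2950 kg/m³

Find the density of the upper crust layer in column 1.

Take the compensation level at the base of the deeper column (depth z_c below the surface of column 1) and equate Σ ρ_i t_i down to z_c; mantle fills any gap and the z_c terms cancel.
Column 1: 681×902 + 11200×ρ + 16100×2910 + (z_c − 27981)×3280
Column 2: 240×0 + 11200×2680 + 16500×2950 + (z_c − 240 − 27700)×3280
The z_c×3280 term appears on both sides and cancels. Collect the known terms of each column as K = Σ(ρt)_known − 3280 × (depth of known layers): K_1 = 47465262 − 3280×27981 = −44312418; K_2 = 78691000 − 3280×(240 + 27700) = −12952200.
Balance: K_1 + 11200×ρ = K_2, so ρ = (K_2 − K_1)/11200 = 31360200/11200 = 2800 kg/m³.

2800 kg/m³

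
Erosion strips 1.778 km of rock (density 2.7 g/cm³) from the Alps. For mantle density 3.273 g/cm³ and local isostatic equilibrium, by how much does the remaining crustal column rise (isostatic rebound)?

1.47 km

Unloading: uplift u = e ρ_c/ρ_m = 1.778 km × 2.7/3.273 = 1.47 km.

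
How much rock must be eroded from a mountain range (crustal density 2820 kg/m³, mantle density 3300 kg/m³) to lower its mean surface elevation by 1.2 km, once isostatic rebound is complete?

Net drop Δ = e − u = e − e ρ_c/ρ_m = e (ρ_m − ρ_c)/ρ_m.
e = Δ ρ_m/(ρ_m − ρ_c) = 1.2 km × 3300/480 = 8.25 km.

8.25 km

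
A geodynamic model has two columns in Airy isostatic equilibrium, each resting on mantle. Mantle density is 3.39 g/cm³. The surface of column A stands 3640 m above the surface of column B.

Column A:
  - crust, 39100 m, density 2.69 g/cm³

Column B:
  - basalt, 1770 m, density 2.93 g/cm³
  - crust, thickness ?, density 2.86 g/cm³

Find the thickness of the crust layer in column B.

Take the compensation level at the base of the deeper column (depth z_c below the surface of column A) and equate Σ ρ_i t_i down to z_c; mantle fills any gap and the z_c terms cancel.
Column A: 39100×2.69 + (z_c − 39100)×3.39
Column B: 3640×0 + 1770×2.93 + x×2.86 + (z_c − 3640 − 1770 − x)×3.39
The z_c×3.39 term appears on both sides and cancels. Collect the known terms of each column as K = Σ(ρt)_known − 3.39 × (depth of known layers): K_A = 105179 − 3.39×39100 = −27370; K_B = 5186.1 − 3.39×(3640 + 1770) = −13153.8.
Balance: K_A = K_B − x×(3.39 − 2.86), so x = (K_B − K_A)/(3.39 − 2.86) = 14216.2/0.53 = 26800 m.

26800 m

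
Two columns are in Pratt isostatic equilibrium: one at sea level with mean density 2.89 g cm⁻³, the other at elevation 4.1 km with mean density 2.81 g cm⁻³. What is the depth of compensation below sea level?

144 km

ρ_ref D = ρ (D + h) → D (ρ_ref − ρ) = ρ h.
D = ρ h/(ρ_ref − ρ) = 2.81 × 4.1 km/(2.89 − 2.81) = 144 km.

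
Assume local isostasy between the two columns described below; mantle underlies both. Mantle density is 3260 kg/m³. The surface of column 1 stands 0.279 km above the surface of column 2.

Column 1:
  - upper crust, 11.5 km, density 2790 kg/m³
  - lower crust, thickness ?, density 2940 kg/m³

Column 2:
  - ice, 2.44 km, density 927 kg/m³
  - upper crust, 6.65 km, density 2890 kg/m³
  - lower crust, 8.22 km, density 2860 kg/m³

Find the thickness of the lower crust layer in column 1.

21.7 km

Take the compensation level at the base of the deeper column (depth z_c below the surface of column 1) and equate Σ ρ_i t_i down to z_c; mantle fills any gap and the z_c terms cancel.
Column 1: 11.5×2790 + x×2940 + (z_c − 11.5 − x)×3260
Column 2: 0.279×0 + 2.44×927 + 6.65×2890 + 8.22×2860 + (z_c − 0.279 − 17.31)×3260
The z_c×3260 term appears on both sides and cancels. Collect the known terms of each column as K = Σ(ρt)_known − 3260 × (depth of known layers): K_1 = 32085 − 3260×11.5 = −5405; K_2 = 44989.58 − 3260×(0.279 + 17.31) = −12350.56.
Balance: K_1 − x×(3260 − 2940) = K_2, so x = (K_1 − K_2)/(3260 − 2940) = 6945.56/320 = 21.7 km.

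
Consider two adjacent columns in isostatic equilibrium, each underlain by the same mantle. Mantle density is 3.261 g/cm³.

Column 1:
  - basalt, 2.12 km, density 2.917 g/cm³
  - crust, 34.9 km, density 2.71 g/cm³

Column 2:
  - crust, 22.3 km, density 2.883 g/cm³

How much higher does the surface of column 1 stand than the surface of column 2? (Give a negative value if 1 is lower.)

For any compensation level in the mantle, the mantle terms cancel and isostasy reduces to e = (Σt_1 − Σt_2) − (Σ(ρt)_1 − Σ(ρt)_2) / ρ_m.
Σt_1 = 37.02 km; Σt_2 = 22.3 km; Σ(ρt)_1 = 100.76304; Σ(ρt)_2 = 64.2909 (in km·g/cm³).
e = (37.02 − 22.3) − (100.76304 − 64.2909) / 3.261 = 3.54 km.

3.54 km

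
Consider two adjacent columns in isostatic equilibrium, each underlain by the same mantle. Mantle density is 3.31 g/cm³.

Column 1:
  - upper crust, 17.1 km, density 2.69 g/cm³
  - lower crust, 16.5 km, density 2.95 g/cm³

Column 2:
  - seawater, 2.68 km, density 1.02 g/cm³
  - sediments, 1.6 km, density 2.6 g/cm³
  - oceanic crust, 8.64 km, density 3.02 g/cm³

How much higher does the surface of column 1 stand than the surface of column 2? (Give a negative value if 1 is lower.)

2.04 km

For any compensation level in the mantle, the mantle terms cancel and isostasy reduces to e = (Σt_1 − Σt_2) − (Σ(ρt)_1 − Σ(ρt)_2) / ρ_m.
Σt_1 = 33.6 km; Σt_2 = 12.92 km; Σ(ρt)_1 = 94.674; Σ(ρt)_2 = 32.9864 (in km·g/cm³).
e = (33.6 − 12.92) − (94.674 − 32.9864) / 3.31 = 2.04 km.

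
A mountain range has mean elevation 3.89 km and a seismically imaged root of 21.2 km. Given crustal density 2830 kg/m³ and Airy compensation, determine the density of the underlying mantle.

Airy balance: ρ_c h = (ρ_m − ρ_c) r → ρ_m = ρ_c (1 + h/r).
ρ_m = 2830 × (1 + 3.89 km/21.2 km) = 3350 kg/m³.

3350 kg/m³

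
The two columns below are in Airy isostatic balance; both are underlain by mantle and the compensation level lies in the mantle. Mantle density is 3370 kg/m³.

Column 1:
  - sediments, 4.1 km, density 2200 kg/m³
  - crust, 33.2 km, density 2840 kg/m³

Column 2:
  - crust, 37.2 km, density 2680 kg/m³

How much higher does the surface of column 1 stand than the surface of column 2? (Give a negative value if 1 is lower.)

−0.972 km

For any compensation level in the mantle, the mantle terms cancel and isostasy reduces to e = (Σt_1 − Σt_2) − (Σ(ρt)_1 − Σ(ρt)_2) / ρ_m.
Σt_1 = 37.3 km; Σt_2 = 37.2 km; Σ(ρt)_1 = 103308; Σ(ρt)_2 = 99696 (in km·kg/m³).
e = (37.3 − 37.2) − (103308 − 99696) / 3370 = −0.972 km.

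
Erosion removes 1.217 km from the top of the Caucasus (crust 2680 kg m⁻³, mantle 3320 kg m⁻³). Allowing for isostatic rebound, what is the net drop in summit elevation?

0.235 km

Rebound u = e ρ_c/ρ_m = 1.217 km × 2680/3320 = 0.9824 km.
Net surface drop = e − u = 1.217 km − 0.9824 km = e (ρ_m − ρ_c)/ρ_m = 0.235 km.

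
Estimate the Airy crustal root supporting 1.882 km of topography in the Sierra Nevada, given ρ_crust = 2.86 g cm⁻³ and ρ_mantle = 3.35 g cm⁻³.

Equating mass per unit area of the two columns: the weight of the topography is balanced by the buoyancy of the root, ρ_c h = (ρ_m − ρ_c) r.
r = h · ρ_c / (ρ_m − ρ_c) = 1.882 km × 2.86 / (3.35 − 2.86) = 11 km.

11 km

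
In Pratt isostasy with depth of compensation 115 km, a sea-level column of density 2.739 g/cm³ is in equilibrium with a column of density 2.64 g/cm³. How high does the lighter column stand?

4.31 km

ρ_ref D = ρ (D + h) → h = D (ρ_ref − ρ)/ρ.
h = 115 km × (2.739 − 2.64)/2.64 = 4.31 km.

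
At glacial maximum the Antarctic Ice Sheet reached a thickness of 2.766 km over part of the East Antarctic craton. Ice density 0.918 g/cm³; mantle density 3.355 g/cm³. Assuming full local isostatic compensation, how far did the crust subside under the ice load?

0.757 km

By Archimedes' principle applied to the lithosphere: the ice load ρ_ice t is balanced by mantle displaced below, ρ_m s.
s = t ρ_ice / ρ_m = 2.766 km × 0.918/3.355 = 0.757 km.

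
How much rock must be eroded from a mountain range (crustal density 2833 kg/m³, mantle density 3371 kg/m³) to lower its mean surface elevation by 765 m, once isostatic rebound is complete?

4790 m

Net drop Δ = e − u = e − e ρ_c/ρ_m = e (ρ_m − ρ_c)/ρ_m.
e = Δ ρ_m/(ρ_m − ρ_c) = 765 m × 3371/538 = 4790 m.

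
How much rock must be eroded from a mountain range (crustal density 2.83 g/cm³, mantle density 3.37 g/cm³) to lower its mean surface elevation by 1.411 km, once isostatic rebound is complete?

Net drop Δ = e − u = e − e ρ_c/ρ_m = e (ρ_m − ρ_c)/ρ_m.
e = Δ ρ_m/(ρ_m − ρ_c) = 1.411 km × 3.37/0.54 = 8.81 km.

8.81 km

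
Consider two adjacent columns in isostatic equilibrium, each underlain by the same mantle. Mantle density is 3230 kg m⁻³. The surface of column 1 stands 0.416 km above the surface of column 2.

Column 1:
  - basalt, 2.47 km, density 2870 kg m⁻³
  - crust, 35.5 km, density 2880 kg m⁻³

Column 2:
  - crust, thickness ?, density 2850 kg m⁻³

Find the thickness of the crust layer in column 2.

Take the compensation level at the base of the deeper column (depth z_c below the surface of column 1) and equate Σ ρ_i t_i down to z_c; mantle fills any gap and the z_c terms cancel.
Column 1: 2.47×2870 + 35.5×2880 + (z_c − 37.97)×3230
Column 2: 0.416×0 + x×2850 + (z_c − 0.416 − 0 − x)×3230
The z_c×3230 term appears on both sides and cancels. Collect the known terms of each column as K = Σ(ρt)_known − 3230 × (depth of known layers): K_1 = 109328.9 − 3230×37.97 = −13314.2; K_2 = 0 − 3230×(0.416 + 0) = −1343.68.
Balance: K_1 = K_2 − x×(3230 − 2850), so x = (K_2 − K_1)/(3230 − 2850) = 11970.5/380 = 31.5 km.

31.5 km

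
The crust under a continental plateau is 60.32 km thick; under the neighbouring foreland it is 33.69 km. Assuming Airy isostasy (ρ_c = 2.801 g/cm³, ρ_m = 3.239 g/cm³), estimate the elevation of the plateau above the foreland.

3.6 km

Excess crust Δ = 60.32 km − 33.69 km = 26.63 km, split between elevation h and root r with h + r = Δ.
Airy balance ρ_c h = (ρ_m − ρ_c) r gives r = h ρ_c/(ρ_m − ρ_c), so h (1 + ρ_c/(ρ_m − ρ_c)) = Δ, i.e. h = Δ (ρ_m − ρ_c)/ρ_m.
h = 26.63 km × 0.438/3.239 = 3.6 km.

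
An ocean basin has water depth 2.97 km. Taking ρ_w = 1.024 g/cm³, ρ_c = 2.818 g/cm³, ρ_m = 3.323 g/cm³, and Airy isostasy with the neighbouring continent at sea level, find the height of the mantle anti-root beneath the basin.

10.6 km

In Airy isostatic equilibrium: replacing crust with seawater at the top is compensated by replacing crust with mantle at the base: d (ρ_c − ρ_w) = a (ρ_m − ρ_c).
a = d (ρ_c − ρ_w)/(ρ_m − ρ_c) = 2.97 km × 1.794/0.505 = 10.6 km.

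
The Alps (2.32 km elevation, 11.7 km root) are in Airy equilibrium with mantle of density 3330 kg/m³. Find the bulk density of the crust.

ρ_c h = (ρ_m − ρ_c) r → ρ_c (h + r) = ρ_m r → ρ_c = ρ_m r / (h + r).
ρ_c = 3330 × 11.7 km / (2.32 km + 11.7 km) = 2780 kg/m³.

2780 kg/m³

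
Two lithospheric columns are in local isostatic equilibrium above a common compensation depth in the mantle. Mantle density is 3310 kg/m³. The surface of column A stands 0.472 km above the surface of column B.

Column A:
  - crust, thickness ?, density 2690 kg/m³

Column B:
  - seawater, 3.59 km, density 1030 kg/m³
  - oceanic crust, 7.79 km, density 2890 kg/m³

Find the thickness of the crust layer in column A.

21 km

Take the compensation level at the base of the deeper column (depth z_c below the surface of column A) and equate Σ ρ_i t_i down to z_c; mantle fills any gap and the z_c terms cancel.
Column A: x×2690 + (z_c − 0 − x)×3310
Column B: 0.472×0 + 3.59×1030 + 7.79×2890 + (z_c − 0.472 − 11.38)×3310
The z_c×3310 term appears on both sides and cancels. Collect the known terms of each column as K = Σ(ρt)_known − 3310 × (depth of known layers): K_A = 0 − 3310×0 = 0; K_B = 26210.8 − 3310×(0.472 + 11.38) = −13019.32.
Balance: K_A − x×(3310 − 2690) = K_B, so x = (K_A − K_B)/(3310 − 2690) = 13019.3/620 = 21 km.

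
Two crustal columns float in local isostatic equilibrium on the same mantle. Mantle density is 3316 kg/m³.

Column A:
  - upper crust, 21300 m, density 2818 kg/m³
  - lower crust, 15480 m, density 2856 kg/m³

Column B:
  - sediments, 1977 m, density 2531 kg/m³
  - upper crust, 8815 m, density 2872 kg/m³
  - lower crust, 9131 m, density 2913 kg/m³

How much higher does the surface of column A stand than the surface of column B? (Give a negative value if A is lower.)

For any compensation level in the mantle, the mantle terms cancel and isostasy reduces to e = (Σt_A − Σt_B) − (Σ(ρt)_A − Σ(ρt)_B) / ρ_m.
Σt_A = 36780 m; Σt_B = 19923 m; Σ(ρt)_A = 104234280; Σ(ρt)_B = 56919070 (in m·kg/m³).
e = (36780 − 19923) − (104234280 − 56919070) / 3316 = 2590 m.

2590 m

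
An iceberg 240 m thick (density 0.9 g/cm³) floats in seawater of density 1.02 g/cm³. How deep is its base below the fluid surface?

Draft d = t ρ_obj/ρ_fluid = 240 m × 0.9/1.02 = 212 m.

212 m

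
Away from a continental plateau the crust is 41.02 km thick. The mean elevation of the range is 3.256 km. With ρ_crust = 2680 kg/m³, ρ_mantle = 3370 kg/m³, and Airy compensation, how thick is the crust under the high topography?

56.9 km

Root depth r = h ρ_c / (ρ_m − ρ_c) = 3.256 km × 2680 / 690 = 12.65 km.
Total thickness = T + h + r = 41.02 km + 3.256 km + 12.65 km = 56.9 km.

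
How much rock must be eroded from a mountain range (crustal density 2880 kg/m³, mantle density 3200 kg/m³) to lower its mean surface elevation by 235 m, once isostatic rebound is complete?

Net drop Δ = e − u = e − e ρ_c/ρ_m = e (ρ_m − ρ_c)/ρ_m.
e = Δ ρ_m/(ρ_m − ρ_c) = 235 m × 3200/320 = 2350 m.

2350 m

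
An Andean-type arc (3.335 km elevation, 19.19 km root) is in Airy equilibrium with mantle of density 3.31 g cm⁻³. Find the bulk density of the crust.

2.82 g cm⁻³

ρ_c h = (ρ_m − ρ_c) r → ρ_c (h + r) = ρ_m r → ρ_c = ρ_m r / (h + r).
ρ_c = 3.31 × 19.19 km / (3.335 km + 19.19 km) = 2.82 g cm⁻³.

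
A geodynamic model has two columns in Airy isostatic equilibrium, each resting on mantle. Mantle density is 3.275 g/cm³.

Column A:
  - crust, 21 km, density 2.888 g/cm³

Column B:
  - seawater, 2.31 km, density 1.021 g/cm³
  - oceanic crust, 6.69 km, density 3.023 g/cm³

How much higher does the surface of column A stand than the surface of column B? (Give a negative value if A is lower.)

0.377 km

For any compensation level in the mantle, the mantle terms cancel and isostasy reduces to e = (Σt_A − Σt_B) − (Σ(ρt)_A − Σ(ρt)_B) / ρ_m.
Σt_A = 21 km; Σt_B = 9 km; Σ(ρt)_A = 60.648; Σ(ρt)_B = 22.58238 (in km·g/cm³).
e = (21 − 9) − (60.648 − 22.58238) / 3.275 = 0.377 km.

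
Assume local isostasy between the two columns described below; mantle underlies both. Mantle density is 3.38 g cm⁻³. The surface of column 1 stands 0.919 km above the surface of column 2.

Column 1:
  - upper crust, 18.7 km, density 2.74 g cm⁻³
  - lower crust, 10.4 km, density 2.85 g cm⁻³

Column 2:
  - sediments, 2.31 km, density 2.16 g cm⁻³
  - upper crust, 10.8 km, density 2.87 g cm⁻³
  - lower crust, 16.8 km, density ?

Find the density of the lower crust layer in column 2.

Take the compensation level at the base of the deeper column (depth z_c below the surface of column 1) and equate Σ ρ_i t_i down to z_c; mantle fills any gap and the z_c terms cancel.
Column 1: 18.7×2.74 + 10.4×2.85 + (z_c − 29.1)×3.38
Column 2: 0.919×0 + 2.31×2.16 + 10.8×2.87 + 16.8×ρ + (z_c − 0.919 − 29.91)×3.38
The z_c×3.38 term appears on both sides and cancels. Collect the known terms of each column as K = Σ(ρt)_known − 3.38 × (depth of known layers): K_1 = 80.878 − 3.38×29.1 = −17.48; K_2 = 35.9856 − 3.38×(0.919 + 29.91) = −68.21642.
Balance: K_1 = K_2 + 16.8×ρ, so ρ = (K_1 − K_2)/16.8 = 50.7364/16.8 = 3.02 g cm⁻³.

3.02 g cm⁻³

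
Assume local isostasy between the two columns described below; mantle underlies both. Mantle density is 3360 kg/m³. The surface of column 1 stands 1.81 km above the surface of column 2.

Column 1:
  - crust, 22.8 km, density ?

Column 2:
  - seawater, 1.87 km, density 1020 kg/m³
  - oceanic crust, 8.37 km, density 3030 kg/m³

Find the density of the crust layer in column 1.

Take the compensation level at the base of the deeper column (depth z_c below the surface of column 1) and equate Σ ρ_i t_i down to z_c; mantle fills any gap and the z_c terms cancel.
Column 1: 22.8×ρ + (z_c − 22.8)×3360
Column 2: 1.81×0 + 1.87×1020 + 8.37×3030 + (z_c − 1.81 − 10.24)×3360
The z_c×3360 term appears on both sides and cancels. Collect the known terms of each column as K = Σ(ρt)_known − 3360 × (depth of known layers): K_1 = 0 − 3360×22.8 = −76608; K_2 = 27268.5 − 3360×(1.81 + 10.24) = −13219.5.
Balance: K_1 + 22.8×ρ = K_2, so ρ = (K_2 − K_1)/22.8 = 63388.5/22.8 = 2780 kg/m³.

2780 kg/m³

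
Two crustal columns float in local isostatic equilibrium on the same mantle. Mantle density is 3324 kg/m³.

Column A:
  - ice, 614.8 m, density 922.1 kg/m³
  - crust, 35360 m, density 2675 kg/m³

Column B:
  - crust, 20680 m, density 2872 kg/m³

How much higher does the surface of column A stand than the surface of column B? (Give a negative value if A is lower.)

For any compensation level in the mantle, the mantle terms cancel and isostasy reduces to e = (Σt_A − Σt_B) − (Σ(ρt)_A − Σ(ρt)_B) / ρ_m.
Σt_A = 35974.8 m; Σt_B = 20680 m; Σ(ρt)_A = 95154907.1; Σ(ρt)_B = 59392960 (in m·kg/m³).
e = (35974.8 − 20680) − (95154907.1 − 59392960) / 3324 = 4540 m.

4540 m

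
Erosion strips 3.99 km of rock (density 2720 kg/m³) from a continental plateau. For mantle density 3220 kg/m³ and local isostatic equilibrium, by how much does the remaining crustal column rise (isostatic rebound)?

Unloading: uplift u = e ρ_c/ρ_m = 3.99 km × 2720/3220 = 3.37 km.

3.37 km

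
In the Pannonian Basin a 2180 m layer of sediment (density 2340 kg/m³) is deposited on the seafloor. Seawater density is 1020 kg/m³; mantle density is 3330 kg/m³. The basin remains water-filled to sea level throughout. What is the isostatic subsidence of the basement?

1250 m

Submarine loading: the sediment displaces seawater, and the subsidence is in turn flooded, so s (ρ_m − ρ_w) = t (ρ_sed − ρ_w).
s = 2180 m × (2340 − 1020) / (3330 − 1020) = 1250 m.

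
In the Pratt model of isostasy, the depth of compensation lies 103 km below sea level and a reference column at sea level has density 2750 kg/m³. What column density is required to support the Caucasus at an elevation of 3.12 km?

Pratt balance: ρ_ref D = ρ (D + h).
ρ = ρ_ref D/(D + h) = 2750 × 103 km/(103 km + 3.12 km) = 2670 kg/m³.

2670 kg/m³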